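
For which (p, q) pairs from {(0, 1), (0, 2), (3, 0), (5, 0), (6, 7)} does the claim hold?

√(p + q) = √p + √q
(0, 1), (0, 2), (3, 0), (5, 0)

Testing each pair:
(0, 1): LHS = 1, RHS = 1 → holds
(0, 2): LHS = √(2) ≈ 1.414, RHS = √(2) ≈ 1.414 → holds
(3, 0): LHS = √(3) ≈ 1.732, RHS = √(3) ≈ 1.732 → holds
(5, 0): LHS = √(5) ≈ 2.236, RHS = √(5) ≈ 2.236 → holds
(6, 7): LHS = √(13) ≈ 3.606, RHS = √(6) + √(7) ≈ 5.095 → fails

4 of 5 pairs satisfy the claim.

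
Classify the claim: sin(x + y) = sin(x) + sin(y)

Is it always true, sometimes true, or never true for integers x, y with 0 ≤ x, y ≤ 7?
It holds at (x, y) = (7, 0) (both sides equal sin(7) ≈ 0.657), but fails at (x, y) = (4, 4) (LHS = sin(8) ≈ 0.9894, RHS = 2·sin(4) ≈ -1.514).

Answer: Sometimes true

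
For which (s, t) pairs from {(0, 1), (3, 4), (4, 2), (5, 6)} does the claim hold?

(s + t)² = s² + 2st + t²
Testing each pair:
(0, 1): LHS = 1, RHS = 1 → holds
(3, 4): LHS = 49, RHS = 49 → holds
(4, 2): LHS = 36, RHS = 36 → holds
(5, 6): LHS = 121, RHS = 121 → holds

Every pair satisfies the claim.

Answer: All pairs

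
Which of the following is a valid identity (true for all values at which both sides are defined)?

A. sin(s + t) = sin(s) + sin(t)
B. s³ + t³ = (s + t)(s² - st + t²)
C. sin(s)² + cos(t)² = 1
A: fails at (5, 8) — LHS = sin(13) ≈ 0.4202, RHS = sin(5) + sin(8) ≈ 0.03043.
B: holds — e.g. at (1, 4), both sides equal 65.
C: fails at (2, 4) — LHS = cos(4)² + sin(2)² ≈ 1.254, RHS = 1.

Answer: B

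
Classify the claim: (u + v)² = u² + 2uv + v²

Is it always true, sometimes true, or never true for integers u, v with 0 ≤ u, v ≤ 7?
Always true

The identity holds for every pair in the range. For instance at (u, v) = (1, 6): both sides equal 49.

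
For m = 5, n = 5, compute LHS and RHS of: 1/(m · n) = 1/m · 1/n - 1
LHS = 1/(5 · 5) = 1/25
RHS = 1/5 · 1/5 - 1 = -24/25

LHS ≠ RHS, so the equation does not hold here.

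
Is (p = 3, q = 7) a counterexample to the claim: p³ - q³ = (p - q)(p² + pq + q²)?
No

Substituting p = 3, q = 7:
LHS = 3³ - 7³ = -316
RHS = (3 - 7)(3² + 3·7 + 7²) = -316

The sides agree, so this pair does not disprove the claim.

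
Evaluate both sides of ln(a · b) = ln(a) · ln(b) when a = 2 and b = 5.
LHS = ln(2 · 5) = ln(10) ≈ 2.303
RHS = ln(2) · ln(5) ≈ 1.116

LHS ≠ RHS (they differ by about 1.187), so the equation does not hold here.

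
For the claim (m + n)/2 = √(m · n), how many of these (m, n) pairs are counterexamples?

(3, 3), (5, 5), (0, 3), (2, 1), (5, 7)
3

Testing each pair:
(3, 3): LHS = 3, RHS = 3 → satisfies claim
(5, 5): LHS = 5, RHS = 5 → satisfies claim
(0, 3): LHS = 3/2, RHS = 0 → counterexample
(2, 1): LHS = 3/2, RHS = √(2) ≈ 1.414 → counterexample
(5, 7): LHS = 6, RHS = √(35) ≈ 5.916 → counterexample

That makes 3 counterexamples.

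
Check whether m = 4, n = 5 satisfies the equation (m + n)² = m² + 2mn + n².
Substituting m = 4, n = 5:

LHS = (4 + 5)² = 81
RHS = 4² + 2·4·5 + 5² = 81

LHS = RHS, so the equation holds at this point.

Answer: Holds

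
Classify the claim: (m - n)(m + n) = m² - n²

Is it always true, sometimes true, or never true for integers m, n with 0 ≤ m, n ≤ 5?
The identity holds for every pair in the range. For instance at (m, n) = (1, 3): both sides equal -8.

Answer: Always true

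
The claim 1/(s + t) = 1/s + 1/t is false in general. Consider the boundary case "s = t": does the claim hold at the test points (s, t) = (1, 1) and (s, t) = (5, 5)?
At (1, 1): LHS = 1/2 ≠ RHS = 2
At (5, 5): LHS = 1/10 ≠ RHS = 2/5

Answer: No, fails at both test points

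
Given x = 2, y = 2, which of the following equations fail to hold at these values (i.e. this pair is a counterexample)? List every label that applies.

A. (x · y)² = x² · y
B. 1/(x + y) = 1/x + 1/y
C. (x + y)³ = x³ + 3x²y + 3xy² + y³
Evaluating each claim at the given values:
A. LHS = 16, RHS = 8 → fails here (LHS ≠ RHS)
B. LHS = 1/4, RHS = 1 → fails here (LHS ≠ RHS)
C. LHS = 64, RHS = 64 → holds here (LHS = RHS)

Answer: A, B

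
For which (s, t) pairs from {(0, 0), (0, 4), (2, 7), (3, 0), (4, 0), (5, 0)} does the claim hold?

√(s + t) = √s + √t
Testing each pair:
(0, 0): LHS = 0, RHS = 0 → holds
(0, 4): LHS = 2, RHS = 2 → holds
(2, 7): LHS = 3, RHS = √(2) + √(7) ≈ 4.06 → fails
(3, 0): LHS = √(3) ≈ 1.732, RHS = √(3) ≈ 1.732 → holds
(4, 0): LHS = 2, RHS = 2 → holds
(5, 0): LHS = √(5) ≈ 2.236, RHS = √(5) ≈ 2.236 → holds

5 of 6 pairs satisfy the claim.

Answer: (0, 0), (0, 4), (3, 0), (4, 0), (5, 0)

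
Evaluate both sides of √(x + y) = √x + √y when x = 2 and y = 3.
LHS = √(2 + 3) = √(5) ≈ 2.236
RHS = √2 + √3 = √(2) + √(3) ≈ 3.146

LHS ≠ RHS (they differ by about 0.9102), so the equation does not hold here.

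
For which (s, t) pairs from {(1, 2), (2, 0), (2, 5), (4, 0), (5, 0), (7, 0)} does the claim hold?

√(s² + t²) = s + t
Testing each pair:
(1, 2): LHS = √(5) ≈ 2.236, RHS = 3 → fails
(2, 0): LHS = 2, RHS = 2 → holds
(2, 5): LHS = √(29) ≈ 5.385, RHS = 7 → fails
(4, 0): LHS = 4, RHS = 4 → holds
(5, 0): LHS = 5, RHS = 5 → holds
(7, 0): LHS = 7, RHS = 7 → holds

4 of 6 pairs satisfy the claim.

Answer: (2, 0), (4, 0), (5, 0), (7, 0)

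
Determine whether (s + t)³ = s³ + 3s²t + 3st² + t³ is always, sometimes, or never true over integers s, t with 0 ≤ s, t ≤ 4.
The identity holds for every pair in the range. For instance at (s, t) = (1, 3): both sides equal 64.

Answer: Always true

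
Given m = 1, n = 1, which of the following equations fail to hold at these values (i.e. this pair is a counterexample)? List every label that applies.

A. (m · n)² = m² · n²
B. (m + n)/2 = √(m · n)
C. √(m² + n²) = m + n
Evaluating each claim at the given values:
A. LHS = 1, RHS = 1 → holds here (LHS = RHS)
B. LHS = 1, RHS = 1 → holds here (LHS = RHS)
C. LHS = √(2) ≈ 1.414, RHS = 2 → fails here (LHS ≠ RHS)

Answer: C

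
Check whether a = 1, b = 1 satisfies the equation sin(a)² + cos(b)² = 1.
Holds

Substituting a = 1, b = 1:

LHS = sin(1)² + cos(1)² = 1
RHS = 1

LHS = RHS, so the equation holds at this point.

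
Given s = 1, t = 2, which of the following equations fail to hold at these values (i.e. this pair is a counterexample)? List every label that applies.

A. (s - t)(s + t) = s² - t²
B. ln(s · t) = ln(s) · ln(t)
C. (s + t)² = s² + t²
Evaluating each claim at the given values:
A. LHS = -3, RHS = -3 → holds here (LHS = RHS)
B. LHS = ln(2) ≈ 0.6931, RHS = 0 → fails here (LHS ≠ RHS)
C. LHS = 9, RHS = 5 → fails here (LHS ≠ RHS)

Answer: B, C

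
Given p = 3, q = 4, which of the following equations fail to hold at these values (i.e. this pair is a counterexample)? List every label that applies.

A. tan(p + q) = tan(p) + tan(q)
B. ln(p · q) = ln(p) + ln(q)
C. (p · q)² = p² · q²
A

Evaluating each claim at the given values:
A. LHS = tan(7) ≈ 0.8714, RHS = tan(3) + tan(4) ≈ 1.015 → fails here (LHS ≠ RHS)
B. LHS = ln(12) ≈ 2.485, RHS = ln(3) + ln(4) ≈ 2.485 → holds here (LHS = RHS)
C. LHS = 144, RHS = 144 → holds here (LHS = RHS)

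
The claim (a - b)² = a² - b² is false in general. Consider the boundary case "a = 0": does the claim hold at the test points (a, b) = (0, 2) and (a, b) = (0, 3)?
No, fails at both test points

At (0, 2): LHS = 4 ≠ RHS = -4
At (0, 3): LHS = 9 ≠ RHS = -9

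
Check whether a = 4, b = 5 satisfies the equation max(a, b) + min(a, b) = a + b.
Holds

Substituting a = 4, b = 5:

LHS = max(4, 5) + min(4, 5) = 9
RHS = 4 + 5 = 9

LHS = RHS, so the equation holds at this point.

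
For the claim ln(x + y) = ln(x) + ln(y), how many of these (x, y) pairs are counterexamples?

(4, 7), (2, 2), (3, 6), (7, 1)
3

Testing each pair:
(4, 7): LHS = ln(11) ≈ 2.398, RHS = ln(4) + ln(7) ≈ 3.332 → counterexample
(2, 2): LHS = ln(4) ≈ 1.386, RHS = 2·ln(2) ≈ 1.386 → satisfies claim
(3, 6): LHS = ln(9) ≈ 2.197, RHS = ln(3) + ln(6) ≈ 2.89 → counterexample
(7, 1): LHS = ln(8) ≈ 2.079, RHS = ln(7) ≈ 1.946 → counterexample

That makes 3 counterexamples.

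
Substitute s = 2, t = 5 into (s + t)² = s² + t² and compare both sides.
LHS = (2 + 5)² = 49
RHS = 2² + 5² = 29

LHS ≠ RHS, so the equation does not hold here.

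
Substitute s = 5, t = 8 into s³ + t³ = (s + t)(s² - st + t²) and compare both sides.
LHS = 5³ + 8³ = 637
RHS = (5 + 8)(5² - 5·8 + 8²) = 637

LHS = RHS: the two sides agree.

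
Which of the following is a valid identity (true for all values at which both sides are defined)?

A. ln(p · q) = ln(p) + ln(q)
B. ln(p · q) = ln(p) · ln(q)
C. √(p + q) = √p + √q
A: holds — e.g. at (1, 3), both sides equal ln(3) ≈ 1.099.
B: fails at (3, 7) — LHS = ln(21) ≈ 3.045, RHS = ln(3)·ln(7) ≈ 2.138.
C: fails at (3, 3) — LHS = √(6) ≈ 2.449, RHS = 2·√(3) ≈ 3.464.

Answer: A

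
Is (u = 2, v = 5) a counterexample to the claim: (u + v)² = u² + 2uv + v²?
Substituting u = 2, v = 5:
LHS = (2 + 5)² = 49
RHS = 2² + 2·2·5 + 5² = 49

The sides agree, so this pair does not disprove the claim.

Answer: No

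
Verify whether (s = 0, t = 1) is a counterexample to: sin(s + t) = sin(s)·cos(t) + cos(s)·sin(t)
No

Substituting s = 0, t = 1:
LHS = sin(0 + 1) = sin(1) ≈ 0.8415
RHS = sin(0)·cos(1) + cos(0)·sin(1) = sin(1) ≈ 0.8415

The sides agree, so this pair does not disprove the claim.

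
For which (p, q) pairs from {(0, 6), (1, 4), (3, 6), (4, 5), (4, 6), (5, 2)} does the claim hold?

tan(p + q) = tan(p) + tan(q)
Testing each pair:
(0, 6): LHS = tan(6) ≈ -0.291, RHS = tan(6) ≈ -0.291 → holds
(1, 4): LHS = tan(5) ≈ -3.381, RHS = tan(4) + tan(1) ≈ 2.715 → fails
(3, 6): LHS = tan(9) ≈ -0.4523, RHS = tan(6) + tan(3) ≈ -0.4336 → fails
(4, 5): LHS = tan(9) ≈ -0.4523, RHS = tan(5) + tan(4) ≈ -2.223 → fails
(4, 6): LHS = tan(10) ≈ 0.6484, RHS = tan(6) + tan(4) ≈ 0.8668 → fails
(5, 2): LHS = tan(7) ≈ 0.8714, RHS = tan(5) + tan(2) ≈ -5.566 → fails

1 of 6 pairs satisfies the claim.

Answer: (0, 6)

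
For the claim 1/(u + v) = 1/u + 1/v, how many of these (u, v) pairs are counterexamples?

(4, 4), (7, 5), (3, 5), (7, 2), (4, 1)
5

Testing each pair:
(4, 4): LHS = 1/8, RHS = 1/2 → counterexample
(7, 5): LHS = 1/12, RHS = 12/35 → counterexample
(3, 5): LHS = 1/8, RHS = 8/15 → counterexample
(7, 2): LHS = 1/9, RHS = 9/14 → counterexample
(4, 1): LHS = 1/5, RHS = 5/4 → counterexample

That makes 5 counterexamples.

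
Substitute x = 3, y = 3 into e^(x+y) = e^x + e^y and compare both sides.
LHS = e^(3+3) = e^6 ≈ 403.4
RHS = e^3 + e^3 = 2·e^3 ≈ 40.17

LHS ≠ RHS (they differ by about 363.3), so the equation does not hold here.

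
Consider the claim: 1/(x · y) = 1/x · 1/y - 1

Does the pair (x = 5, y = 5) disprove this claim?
Substituting x = 5, y = 5:
LHS = 1/(5 · 5) = 1/25
RHS = 1/5 · 1/5 - 1 = -24/25

Since LHS ≠ RHS, this pair disproves the claim.

Answer: Yes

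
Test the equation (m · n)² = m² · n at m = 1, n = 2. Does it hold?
Substituting m = 1, n = 2:

LHS = (1 · 2)² = 4
RHS = 1² · 2 = 2

LHS ≠ RHS, so the equation does not hold at this point.

Answer: Fails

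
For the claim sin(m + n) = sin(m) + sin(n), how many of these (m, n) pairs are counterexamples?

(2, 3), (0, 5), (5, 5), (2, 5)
3

Testing each pair:
(2, 3): LHS = sin(5) ≈ -0.9589, RHS = sin(3) + sin(2) ≈ 1.05 → counterexample
(0, 5): LHS = sin(5) ≈ -0.9589, RHS = sin(5) ≈ -0.9589 → satisfies claim
(5, 5): LHS = sin(10) ≈ -0.544, RHS = 2·sin(5) ≈ -1.918 → counterexample
(2, 5): LHS = sin(7) ≈ 0.657, RHS = sin(5) + sin(2) ≈ -0.04963 → counterexample

That makes 3 counterexamples.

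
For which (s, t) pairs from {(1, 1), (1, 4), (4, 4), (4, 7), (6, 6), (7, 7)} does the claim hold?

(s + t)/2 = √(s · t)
Testing each pair:
(1, 1): LHS = 1, RHS = 1 → holds
(1, 4): LHS = 5/2, RHS = 2 → fails
(4, 4): LHS = 4, RHS = 4 → holds
(4, 7): LHS = 11/2, RHS = 2·√(7) ≈ 5.292 → fails
(6, 6): LHS = 6, RHS = 6 → holds
(7, 7): LHS = 7, RHS = 7 → holds

4 of 6 pairs satisfy the claim.

Answer: (1, 1), (4, 4), (6, 6), (7, 7)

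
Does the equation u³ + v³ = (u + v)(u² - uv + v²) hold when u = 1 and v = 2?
Substituting u = 1, v = 2:

LHS = 1³ + 2³ = 9
RHS = (1 + 2)(1² - 1·2 + 2²) = 9

LHS = RHS, so the equation holds at this point.

Answer: Holds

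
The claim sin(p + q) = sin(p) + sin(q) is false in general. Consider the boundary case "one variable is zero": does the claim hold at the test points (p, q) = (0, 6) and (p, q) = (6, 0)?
At (0, 6): LHS = sin(6) ≈ -0.2794, RHS = sin(6) ≈ -0.2794 → equal
At (6, 0): LHS = sin(6) ≈ -0.2794, RHS = sin(6) ≈ -0.2794 → equal

So the claim does hold at both of these boundary points, even though it is not an identity.

Answer: Yes, holds at both test points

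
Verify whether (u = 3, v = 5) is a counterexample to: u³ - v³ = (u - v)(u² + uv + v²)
No

Substituting u = 3, v = 5:
LHS = 3³ - 5³ = -98
RHS = (3 - 5)(3² + 3·5 + 5²) = -98

The sides agree, so this pair does not disprove the claim.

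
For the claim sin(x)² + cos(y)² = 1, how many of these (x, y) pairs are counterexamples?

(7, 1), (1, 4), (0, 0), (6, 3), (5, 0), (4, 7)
Testing each pair:
(7, 1): LHS = cos(1)² + sin(7)² ≈ 0.7236, RHS = 1 → counterexample
(1, 4): LHS = cos(4)² + sin(1)² ≈ 1.135, RHS = 1 → counterexample
(0, 0): LHS = 1, RHS = 1 → satisfies claim
(6, 3): LHS = sin(6)² + cos(3)² ≈ 1.058, RHS = 1 → counterexample
(5, 0): LHS = sin(5)² + 1 ≈ 1.92, RHS = 1 → counterexample
(4, 7): LHS = cos(7)² + sin(4)² ≈ 1.141, RHS = 1 → counterexample

That makes 5 counterexamples.

Answer: 5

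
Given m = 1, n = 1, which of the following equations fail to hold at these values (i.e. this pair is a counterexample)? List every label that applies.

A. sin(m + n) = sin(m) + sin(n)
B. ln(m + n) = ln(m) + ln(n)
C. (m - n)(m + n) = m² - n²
Evaluating each claim at the given values:
A. LHS = sin(2) ≈ 0.9093, RHS = 2·sin(1) ≈ 1.683 → fails here (LHS ≠ RHS)
B. LHS = ln(2) ≈ 0.6931, RHS = 0 → fails here (LHS ≠ RHS)
C. LHS = 0, RHS = 0 → holds here (LHS = RHS)

Answer: A, B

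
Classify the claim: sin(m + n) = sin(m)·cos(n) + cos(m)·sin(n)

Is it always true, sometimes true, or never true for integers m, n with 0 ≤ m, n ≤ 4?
Always true

The identity holds for every pair in the range. For instance at (m, n) = (0, 1): both sides equal sin(1) ≈ 0.8415.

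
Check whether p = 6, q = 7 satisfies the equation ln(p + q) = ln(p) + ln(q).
Fails

Substituting p = 6, q = 7:

LHS = ln(6 + 7) = ln(13) ≈ 2.565
RHS = ln(6) + ln(7) ≈ 3.738

LHS ≠ RHS, so the equation does not hold at this point.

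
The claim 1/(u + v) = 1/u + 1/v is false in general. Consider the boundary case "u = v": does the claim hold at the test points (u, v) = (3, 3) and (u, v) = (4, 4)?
At (3, 3): LHS = 1/6 ≠ RHS = 2/3
At (4, 4): LHS = 1/8 ≠ RHS = 1/2

Answer: No, fails at both test points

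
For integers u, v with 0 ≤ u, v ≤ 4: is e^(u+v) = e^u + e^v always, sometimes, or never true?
Never true

The claim fails for every pair in the range. For instance at (u, v) = (1, 3): LHS = e^4 ≈ 54.6, RHS = e + e^3 ≈ 22.8.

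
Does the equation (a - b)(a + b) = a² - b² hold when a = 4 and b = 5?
Holds

Substituting a = 4, b = 5:

LHS = (4 - 5)(4 + 5) = -9
RHS = 4² - 5² = -9

LHS = RHS, so the equation holds at this point.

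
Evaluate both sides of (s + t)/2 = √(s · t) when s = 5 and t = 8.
LHS = (5 + 8)/2 = 13/2
RHS = √(5 · 8) = 2·√(10) ≈ 6.325

LHS ≠ RHS (they differ by about 0.1754), so the equation does not hold here.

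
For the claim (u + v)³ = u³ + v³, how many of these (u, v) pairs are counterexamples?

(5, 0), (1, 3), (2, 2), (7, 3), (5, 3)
Testing each pair:
(5, 0): LHS = 125, RHS = 125 → satisfies claim
(1, 3): LHS = 64, RHS = 28 → counterexample
(2, 2): LHS = 64, RHS = 16 → counterexample
(7, 3): LHS = 1000, RHS = 370 → counterexample
(5, 3): LHS = 512, RHS = 152 → counterexample

That makes 4 counterexamples.

Answer: 4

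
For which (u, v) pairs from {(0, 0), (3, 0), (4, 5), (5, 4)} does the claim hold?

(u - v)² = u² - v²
(0, 0), (3, 0)

Testing each pair:
(0, 0): LHS = 0, RHS = 0 → holds
(3, 0): LHS = 9, RHS = 9 → holds
(4, 5): LHS = 1, RHS = -9 → fails
(5, 4): LHS = 1, RHS = 9 → fails

2 of 4 pairs satisfy the claim.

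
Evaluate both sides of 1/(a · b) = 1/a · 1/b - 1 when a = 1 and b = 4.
LHS = 1/(1 · 4) = 1/4
RHS = 1/1 · 1/4 - 1 = -3/4

LHS ≠ RHS, so the equation does not hold here.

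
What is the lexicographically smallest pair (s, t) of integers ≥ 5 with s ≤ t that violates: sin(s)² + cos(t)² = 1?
(s, t) = (5, 6)

At (5, 5): both sides equal 1, so it holds there.

Substituting (5, 6) into the claim:
LHS = sin(5)² + cos(6)² ≈ 1.841
RHS = 1

Since LHS ≠ RHS, this pair disproves the claim, and no lexicographically smaller pair (s ≤ t, integers ≥ 5) does.

For instance (7, 10) is also a counterexample (LHS = sin(7)² + cos(10)² ≈ 1.136, RHS = 1), but it's lexicographically larger.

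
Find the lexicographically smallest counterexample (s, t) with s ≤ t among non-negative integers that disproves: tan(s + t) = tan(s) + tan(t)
At (0, 7): both sides equal tan(7) ≈ 0.8714, so it holds there.

Substituting (1, 1) into the claim:
LHS = tan(1 + 1) = tan(2) ≈ -2.185
RHS = tan(1) + tan(1) = 2·tan(1) ≈ 3.115

Since LHS ≠ RHS, this pair disproves the claim, and no lexicographically smaller pair (s ≤ t, non-negative integers) does.

For instance (1, 7) is also a counterexample (LHS = tan(8) ≈ -6.8, RHS = tan(7) + tan(1) ≈ 2.429), but it's lexicographically larger.

Answer: (s, t) = (1, 1)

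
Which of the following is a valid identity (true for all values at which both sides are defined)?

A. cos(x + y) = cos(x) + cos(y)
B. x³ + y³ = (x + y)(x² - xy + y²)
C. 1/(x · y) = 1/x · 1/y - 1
B

A: fails at (1, 5) — LHS = cos(6) ≈ 0.9602, RHS = cos(5) + cos(1) ≈ 0.824.
B: holds — e.g. at (1, 3), both sides equal 28.
C: fails at (3, 3) — LHS = 1/9, RHS = -8/9.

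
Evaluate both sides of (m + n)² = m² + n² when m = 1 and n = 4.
LHS = (1 + 4)² = 25
RHS = 1² + 4² = 17

LHS ≠ RHS, so the equation does not hold here.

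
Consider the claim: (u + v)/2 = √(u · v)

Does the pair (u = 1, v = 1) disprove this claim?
No

Substituting u = 1, v = 1:
LHS = (1 + 1)/2 = 1
RHS = √(1 · 1) = 1

The sides agree, so this pair does not disprove the claim.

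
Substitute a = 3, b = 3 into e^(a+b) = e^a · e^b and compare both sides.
LHS = e^(3+3) = e^6 ≈ 403.4
RHS = e^3 · e^3 = e^6 ≈ 403.4

LHS = RHS: the two sides agree.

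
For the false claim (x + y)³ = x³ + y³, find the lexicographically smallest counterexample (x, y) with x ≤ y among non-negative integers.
At (0, 2): both sides equal 8, so it holds there.
At (0, 3): both sides equal 27, so it holds there.

Substituting (1, 1) into the claim:
LHS = (1 + 1)³ = 8
RHS = 1³ + 1³ = 2

Since LHS ≠ RHS, this pair disproves the claim, and no lexicographically smaller pair (x ≤ y, non-negative integers) does.

For instance (3, 4) is also a counterexample (LHS = 343, RHS = 91), but it's lexicographically larger.

Answer: (x, y) = (1, 1)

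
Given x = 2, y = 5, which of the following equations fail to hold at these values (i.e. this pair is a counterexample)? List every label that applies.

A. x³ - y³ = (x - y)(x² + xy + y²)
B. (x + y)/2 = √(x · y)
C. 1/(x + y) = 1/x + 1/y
B, C

Evaluating each claim at the given values:
A. LHS = -117, RHS = -117 → holds here (LHS = RHS)
B. LHS = 7/2, RHS = √(10) ≈ 3.162 → fails here (LHS ≠ RHS)
C. LHS = 1/7, RHS = 7/10 → fails here (LHS ≠ RHS)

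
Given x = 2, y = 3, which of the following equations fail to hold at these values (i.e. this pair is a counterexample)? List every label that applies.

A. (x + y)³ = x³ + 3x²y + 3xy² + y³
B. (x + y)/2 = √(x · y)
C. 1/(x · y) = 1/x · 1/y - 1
B, C

Evaluating each claim at the given values:
A. LHS = 125, RHS = 125 → holds here (LHS = RHS)
B. LHS = 5/2, RHS = √(6) ≈ 2.449 → fails here (LHS ≠ RHS)
C. LHS = 1/6, RHS = -5/6 → fails here (LHS ≠ RHS)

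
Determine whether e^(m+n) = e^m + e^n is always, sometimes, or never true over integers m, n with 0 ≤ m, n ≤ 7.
Never true

The claim fails for every pair in the range. For instance at (m, n) = (1, 6): LHS = e^7 ≈ 1097, RHS = e + e^6 ≈ 406.1.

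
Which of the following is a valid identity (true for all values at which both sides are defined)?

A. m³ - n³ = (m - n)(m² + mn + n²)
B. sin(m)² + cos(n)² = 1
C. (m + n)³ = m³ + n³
A: holds — e.g. at (3, 4), both sides equal -37.
B: fails at (0, 1) — LHS = cos(1)² ≈ 0.2919, RHS = 1.
C: fails at (3, 4) — LHS = 343, RHS = 91.

Answer: A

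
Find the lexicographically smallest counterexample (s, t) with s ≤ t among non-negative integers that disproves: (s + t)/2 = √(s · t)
At (0, 0): both sides equal 0, so it holds there.

Substituting (0, 1) into the claim:
LHS = (0 + 1)/2 = 1/2
RHS = √(0 · 1) = 0

Since LHS ≠ RHS, this pair disproves the claim, and no lexicographically smaller pair (s ≤ t, non-negative integers) does.

For instance (4, 6) is also a counterexample (LHS = 5, RHS = 2·√(6) ≈ 4.899), but it's lexicographically larger.

Answer: (s, t) = (0, 1)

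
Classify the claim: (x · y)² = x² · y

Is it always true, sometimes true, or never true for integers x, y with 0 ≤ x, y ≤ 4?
Sometimes true

It holds at (x, y) = (2, 0) (both sides equal 0), but fails at (x, y) = (3, 3) (LHS = 81, RHS = 27).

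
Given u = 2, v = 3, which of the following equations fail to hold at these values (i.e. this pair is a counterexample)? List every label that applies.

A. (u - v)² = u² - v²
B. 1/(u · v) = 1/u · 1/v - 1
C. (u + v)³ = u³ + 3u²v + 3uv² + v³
Evaluating each claim at the given values:
A. LHS = 1, RHS = -5 → fails here (LHS ≠ RHS)
B. LHS = 1/6, RHS = -5/6 → fails here (LHS ≠ RHS)
C. LHS = 125, RHS = 125 → holds here (LHS = RHS)

Answer: A, B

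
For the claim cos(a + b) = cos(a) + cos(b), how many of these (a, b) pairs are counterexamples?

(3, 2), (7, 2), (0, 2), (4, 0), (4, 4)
5

Testing each pair:
(3, 2): LHS = cos(5) ≈ 0.2837, RHS = cos(3) + cos(2) ≈ -1.406 → counterexample
(7, 2): LHS = cos(9) ≈ -0.9111, RHS = cos(2) + cos(7) ≈ 0.3378 → counterexample
(0, 2): LHS = cos(2) ≈ -0.4161, RHS = cos(2) + 1 ≈ 0.5839 → counterexample
(4, 0): LHS = cos(4) ≈ -0.6536, RHS = cos(4) + 1 ≈ 0.3464 → counterexample
(4, 4): LHS = cos(8) ≈ -0.1455, RHS = 2·cos(4) ≈ -1.307 → counterexample

That makes 5 counterexamples.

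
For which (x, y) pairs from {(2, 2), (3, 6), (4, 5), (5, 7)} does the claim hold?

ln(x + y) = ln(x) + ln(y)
(2, 2)

Testing each pair:
(2, 2): LHS = ln(4) ≈ 1.386, RHS = 2·ln(2) ≈ 1.386 → holds
(3, 6): LHS = ln(9) ≈ 2.197, RHS = ln(3) + ln(6) ≈ 2.89 → fails
(4, 5): LHS = ln(9) ≈ 2.197, RHS = ln(4) + ln(5) ≈ 2.996 → fails
(5, 7): LHS = ln(12) ≈ 2.485, RHS = ln(5) + ln(7) ≈ 3.555 → fails

1 of 4 pairs satisfies the claim.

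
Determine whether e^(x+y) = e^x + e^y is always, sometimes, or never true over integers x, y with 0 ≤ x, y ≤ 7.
The claim fails for every pair in the range. For instance at (x, y) = (3, 2): LHS = e^5 ≈ 148.4, RHS = e^2 + e^3 ≈ 27.47.

Answer: Never true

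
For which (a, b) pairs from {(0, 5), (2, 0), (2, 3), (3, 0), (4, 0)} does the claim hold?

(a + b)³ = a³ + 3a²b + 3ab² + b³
All pairs

Testing each pair:
(0, 5): LHS = 125, RHS = 125 → holds
(2, 0): LHS = 8, RHS = 8 → holds
(2, 3): LHS = 125, RHS = 125 → holds
(3, 0): LHS = 27, RHS = 27 → holds
(4, 0): LHS = 64, RHS = 64 → holds

Every pair satisfies the claim.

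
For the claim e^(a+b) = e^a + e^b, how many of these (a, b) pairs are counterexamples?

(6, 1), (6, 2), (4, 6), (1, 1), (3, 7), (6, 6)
Testing each pair:
(6, 1): LHS = e^7 ≈ 1097, RHS = e + e^6 ≈ 406.1 → counterexample
(6, 2): LHS = e^8 ≈ 2981, RHS = e^2 + e^6 ≈ 410.8 → counterexample
(4, 6): LHS = e^10 ≈ 22026.5, RHS = e^4 + e^6 ≈ 458 → counterexample
(1, 1): LHS = e^2 ≈ 7.389, RHS = 2·e ≈ 5.437 → counterexample
(3, 7): LHS = e^10 ≈ 22026.5, RHS = e^3 + e^7 ≈ 1117 → counterexample
(6, 6): LHS = e^12 ≈ 162754.8, RHS = 2·e^6 ≈ 806.9 → counterexample

That makes 6 counterexamples.

Answer: 6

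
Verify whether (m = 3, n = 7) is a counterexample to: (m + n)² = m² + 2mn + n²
Substituting m = 3, n = 7:
LHS = (3 + 7)² = 100
RHS = 3² + 2·3·7 + 7² = 100

The sides agree, so this pair does not disprove the claim.

Answer: No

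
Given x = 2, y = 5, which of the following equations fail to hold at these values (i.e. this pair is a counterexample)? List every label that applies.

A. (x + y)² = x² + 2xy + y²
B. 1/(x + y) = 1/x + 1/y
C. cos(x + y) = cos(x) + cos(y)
Evaluating each claim at the given values:
A. LHS = 49, RHS = 49 → holds here (LHS = RHS)
B. LHS = 1/7, RHS = 7/10 → fails here (LHS ≠ RHS)
C. LHS = cos(7) ≈ 0.7539, RHS = cos(2) + cos(5) ≈ -0.1325 → fails here (LHS ≠ RHS)

Answer: B, C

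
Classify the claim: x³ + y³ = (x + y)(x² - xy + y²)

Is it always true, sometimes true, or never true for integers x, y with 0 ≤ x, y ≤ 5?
Always true

The identity holds for every pair in the range. For instance at (x, y) = (4, 3): both sides equal 91.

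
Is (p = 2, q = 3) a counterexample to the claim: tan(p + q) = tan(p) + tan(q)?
Yes

Substituting p = 2, q = 3:
LHS = tan(2 + 3) = tan(5) ≈ -3.381
RHS = tan(2) + tan(3) ≈ -2.328

Since LHS ≠ RHS, this pair disproves the claim.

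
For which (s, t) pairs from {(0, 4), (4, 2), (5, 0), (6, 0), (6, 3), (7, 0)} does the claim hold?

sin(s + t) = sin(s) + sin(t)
(0, 4), (5, 0), (6, 0), (7, 0)

Testing each pair:
(0, 4): LHS = sin(4) ≈ -0.7568, RHS = sin(4) ≈ -0.7568 → holds
(4, 2): LHS = sin(6) ≈ -0.2794, RHS = sin(4) + sin(2) ≈ 0.1525 → fails
(5, 0): LHS = sin(5) ≈ -0.9589, RHS = sin(5) ≈ -0.9589 → holds
(6, 0): LHS = sin(6) ≈ -0.2794, RHS = sin(6) ≈ -0.2794 → holds
(6, 3): LHS = sin(9) ≈ 0.4121, RHS = sin(6) + sin(3) ≈ -0.1383 → fails
(7, 0): LHS = sin(7) ≈ 0.657, RHS = sin(7) ≈ 0.657 → holds

4 of 6 pairs satisfy the claim.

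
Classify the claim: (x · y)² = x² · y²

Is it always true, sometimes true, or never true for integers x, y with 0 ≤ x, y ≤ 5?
The identity holds for every pair in the range. For instance at (x, y) = (0, 3): both sides equal 0.

Answer: Always true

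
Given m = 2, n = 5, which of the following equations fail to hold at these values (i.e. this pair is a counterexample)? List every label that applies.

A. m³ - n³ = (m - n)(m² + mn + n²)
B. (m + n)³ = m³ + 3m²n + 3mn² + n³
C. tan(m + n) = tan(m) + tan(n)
C

Evaluating each claim at the given values:
A. LHS = -117, RHS = -117 → holds here (LHS = RHS)
B. LHS = 343, RHS = 343 → holds here (LHS = RHS)
C. LHS = tan(7) ≈ 0.8714, RHS = tan(5) + tan(2) ≈ -5.566 → fails here (LHS ≠ RHS)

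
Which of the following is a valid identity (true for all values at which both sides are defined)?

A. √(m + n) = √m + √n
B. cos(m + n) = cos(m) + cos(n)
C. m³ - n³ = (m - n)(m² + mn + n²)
A: fails at (2, 5) — LHS = √(7) ≈ 2.646, RHS = √(2) + √(5) ≈ 3.65.
B: fails at (1, 2) — LHS = cos(3) ≈ -0.99, RHS = cos(2) + cos(1) ≈ 0.1242.
C: holds — e.g. at (6, 7), both sides equal -127.

Answer: C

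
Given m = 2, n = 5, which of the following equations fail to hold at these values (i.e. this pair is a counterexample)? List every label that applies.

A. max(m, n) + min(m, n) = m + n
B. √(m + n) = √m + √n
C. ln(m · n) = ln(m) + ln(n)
B

Evaluating each claim at the given values:
A. LHS = 7, RHS = 7 → holds here (LHS = RHS)
B. LHS = √(7) ≈ 2.646, RHS = √(2) + √(5) ≈ 3.65 → fails here (LHS ≠ RHS)
C. LHS = ln(10) ≈ 2.303, RHS = ln(2) + ln(5) ≈ 2.303 → holds here (LHS = RHS)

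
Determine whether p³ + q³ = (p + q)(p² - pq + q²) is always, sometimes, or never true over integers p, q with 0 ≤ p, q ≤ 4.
Always true

The identity holds for every pair in the range. For instance at (p, q) = (1, 0): both sides equal 1.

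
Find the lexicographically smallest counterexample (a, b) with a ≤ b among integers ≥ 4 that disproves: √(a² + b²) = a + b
Substituting (4, 4) into the claim:
LHS = √(4² + 4²) = 4·√(2) ≈ 5.657
RHS = 4 + 4 = 8

Since LHS ≠ RHS, this pair disproves the claim, and no lexicographically smaller pair (a ≤ b, integers ≥ 4) does.

For instance (4, 10) is also a counterexample (LHS = 2·√(29) ≈ 10.77, RHS = 14), but it's lexicographically larger.

Answer: (a, b) = (4, 4)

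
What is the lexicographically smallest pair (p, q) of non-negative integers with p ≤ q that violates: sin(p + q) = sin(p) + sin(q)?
At (0, 2): both sides equal sin(2) ≈ 0.9093, so it holds there.

Substituting (1, 1) into the claim:
LHS = sin(1 + 1) = sin(2) ≈ 0.9093
RHS = sin(1) + sin(1) = 2·sin(1) ≈ 1.683

Since LHS ≠ RHS, this pair disproves the claim, and no lexicographically smaller pair (p ≤ q, non-negative integers) does.

For instance (6, 6) is also a counterexample (LHS = sin(12) ≈ -0.5366, RHS = 2·sin(6) ≈ -0.5588), but it's lexicographically larger.

Answer: (p, q) = (1, 1)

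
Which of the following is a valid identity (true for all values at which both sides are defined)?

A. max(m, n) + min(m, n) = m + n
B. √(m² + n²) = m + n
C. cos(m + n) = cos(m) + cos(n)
A

A: holds — e.g. at (6, 7), both sides equal 13.
B: fails at (6, 7) — LHS = √(85) ≈ 9.22, RHS = 13.
C: fails at (1, 5) — LHS = cos(6) ≈ 0.9602, RHS = cos(5) + cos(1) ≈ 0.824.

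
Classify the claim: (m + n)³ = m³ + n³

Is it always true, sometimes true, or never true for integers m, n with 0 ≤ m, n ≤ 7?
It holds at (m, n) = (0, 4) (both sides equal 64), but fails at (m, n) = (5, 3) (LHS = 512, RHS = 152).

Answer: Sometimes true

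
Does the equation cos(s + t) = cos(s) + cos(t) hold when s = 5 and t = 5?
Fails

Substituting s = 5, t = 5:

LHS = cos(5 + 5) = cos(10) ≈ -0.8391
RHS = cos(5) + cos(5) = 2·cos(5) ≈ 0.5673

LHS ≠ RHS, so the equation does not hold at this point.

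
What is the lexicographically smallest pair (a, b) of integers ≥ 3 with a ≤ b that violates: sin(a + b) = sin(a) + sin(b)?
Substituting (3, 3) into the claim:
LHS = sin(3 + 3) = sin(6) ≈ -0.2794
RHS = sin(3) + sin(3) = 2·sin(3) ≈ 0.2822

Since LHS ≠ RHS, this pair disproves the claim, and no lexicographically smaller pair (a ≤ b, integers ≥ 3) does.

For instance (3, 6) is also a counterexample (LHS = sin(9) ≈ 0.4121, RHS = sin(6) + sin(3) ≈ -0.1383), but it's lexicographically larger.

Answer: (a, b) = (3, 3)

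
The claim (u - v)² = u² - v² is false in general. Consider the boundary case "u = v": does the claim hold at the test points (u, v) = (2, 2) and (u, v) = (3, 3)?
At (2, 2): LHS = 0, RHS = 0 → equal
At (3, 3): LHS = 0, RHS = 0 → equal

So the claim does hold at both of these boundary points, even though it is not an identity.

Answer: Yes, holds at both test points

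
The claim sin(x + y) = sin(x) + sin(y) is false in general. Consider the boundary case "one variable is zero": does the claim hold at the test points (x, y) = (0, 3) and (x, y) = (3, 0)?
Yes, holds at both test points

At (0, 3): LHS = sin(3) ≈ 0.1411, RHS = sin(3) ≈ 0.1411 → equal
At (3, 0): LHS = sin(3) ≈ 0.1411, RHS = sin(3) ≈ 0.1411 → equal

So the claim does hold at both of these boundary points, even though it is not an identity.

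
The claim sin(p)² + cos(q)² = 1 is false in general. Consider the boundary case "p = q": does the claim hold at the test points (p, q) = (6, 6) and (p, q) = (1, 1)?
At (6, 6): LHS = sin(6)² + cos(6)² = 1, RHS = 1 → equal
At (1, 1): LHS = cos(1)² + sin(1)² = 1, RHS = 1 → equal

So the claim does hold at both of these boundary points, even though it is not an identity.

Answer: Yes, holds at both test points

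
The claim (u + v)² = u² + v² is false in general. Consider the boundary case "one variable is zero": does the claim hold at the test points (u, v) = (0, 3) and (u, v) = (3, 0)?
At (0, 3): LHS = 9, RHS = 9 → equal
At (3, 0): LHS = 9, RHS = 9 → equal

So the claim does hold at both of these boundary points, even though it is not an identity.

Answer: Yes, holds at both test points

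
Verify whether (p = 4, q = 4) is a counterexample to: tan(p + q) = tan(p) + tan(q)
Substituting p = 4, q = 4:
LHS = tan(4 + 4) = tan(8) ≈ -6.8
RHS = tan(4) + tan(4) = 2·tan(4) ≈ 2.316

Since LHS ≠ RHS, this pair disproves the claim.

Answer: Yes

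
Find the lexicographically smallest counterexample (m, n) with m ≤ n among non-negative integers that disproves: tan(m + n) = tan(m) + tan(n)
(m, n) = (1, 1)

At (0, 2): both sides equal tan(2) ≈ -2.185, so it holds there.
At (0, 4): both sides equal tan(4) ≈ 1.158, so it holds there.

Substituting (1, 1) into the claim:
LHS = tan(1 + 1) = tan(2) ≈ -2.185
RHS = tan(1) + tan(1) = 2·tan(1) ≈ 3.115

Since LHS ≠ RHS, this pair disproves the claim, and no lexicographically smaller pair (m ≤ n, non-negative integers) does.

For instance (1, 7) is also a counterexample (LHS = tan(8) ≈ -6.8, RHS = tan(7) + tan(1) ≈ 2.429), but it's lexicographically larger.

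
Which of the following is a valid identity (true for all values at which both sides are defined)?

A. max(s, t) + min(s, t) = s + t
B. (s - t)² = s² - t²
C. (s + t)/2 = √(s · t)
A: holds — e.g. at (2, 5), both sides equal 7.
B: fails at (3, 7) — LHS = 16, RHS = -40.
C: fails at (3, 4) — LHS = 7/2, RHS = 2·√(3) ≈ 3.464.

Answer: A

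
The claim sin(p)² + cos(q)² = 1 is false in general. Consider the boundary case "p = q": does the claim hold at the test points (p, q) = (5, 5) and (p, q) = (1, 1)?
Yes, holds at both test points

At (5, 5): LHS = cos(5)² + sin(5)² = 1, RHS = 1 → equal
At (1, 1): LHS = cos(1)² + sin(1)² = 1, RHS = 1 → equal

So the claim does hold at both of these boundary points, even though it is not an identity.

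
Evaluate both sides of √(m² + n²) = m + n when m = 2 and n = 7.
LHS = √(2² + 7²) = √(53) ≈ 7.28
RHS = 2 + 7 = 9

LHS ≠ RHS (they differ by about 1.72), so the equation does not hold here.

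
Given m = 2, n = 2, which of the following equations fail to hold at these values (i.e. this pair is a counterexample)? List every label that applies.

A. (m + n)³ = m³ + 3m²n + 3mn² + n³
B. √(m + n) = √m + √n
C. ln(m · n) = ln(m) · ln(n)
Evaluating each claim at the given values:
A. LHS = 64, RHS = 64 → holds here (LHS = RHS)
B. LHS = 2, RHS = 2·√(2) ≈ 2.828 → fails here (LHS ≠ RHS)
C. LHS = ln(4) ≈ 1.386, RHS = ln(2)² ≈ 0.4805 → fails here (LHS ≠ RHS)

Answer: B, C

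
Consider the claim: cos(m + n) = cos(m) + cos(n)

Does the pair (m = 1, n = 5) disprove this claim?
Substituting m = 1, n = 5:
LHS = cos(1 + 5) = cos(6) ≈ 0.9602
RHS = cos(1) + cos(5) ≈ 0.824

Since LHS ≠ RHS, this pair disproves the claim.

Answer: Yes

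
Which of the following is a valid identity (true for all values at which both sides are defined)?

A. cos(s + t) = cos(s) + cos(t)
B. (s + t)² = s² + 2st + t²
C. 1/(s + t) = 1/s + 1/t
B

A: fails at (2, 4) — LHS = cos(6) ≈ 0.9602, RHS = cos(4) + cos(2) ≈ -1.07.
B: holds — e.g. at (4, 6), both sides equal 100.
C: fails at (4, 6) — LHS = 1/10, RHS = 5/12.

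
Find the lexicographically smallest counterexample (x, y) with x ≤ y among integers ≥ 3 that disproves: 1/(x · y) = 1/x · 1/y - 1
(x, y) = (3, 3)

Substituting (3, 3) into the claim:
LHS = 1/(3 · 3) = 1/9
RHS = 1/3 · 1/3 - 1 = -8/9

Since LHS ≠ RHS, this pair disproves the claim, and no lexicographically smaller pair (x ≤ y, integers ≥ 3) does.

For instance (7, 9) is also a counterexample (LHS = 1/63, RHS = -62/63), but it's lexicographically larger.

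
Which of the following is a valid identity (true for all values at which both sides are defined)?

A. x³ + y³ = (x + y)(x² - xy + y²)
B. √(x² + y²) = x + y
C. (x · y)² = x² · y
A

A: holds — e.g. at (4, 5), both sides equal 189.
B: fails at (1, 3) — LHS = √(10) ≈ 3.162, RHS = 4.
C: fails at (3, 3) — LHS = 81, RHS = 27.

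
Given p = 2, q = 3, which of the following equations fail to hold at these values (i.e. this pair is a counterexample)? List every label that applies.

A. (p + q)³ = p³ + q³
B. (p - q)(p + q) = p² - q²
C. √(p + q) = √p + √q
A, C

Evaluating each claim at the given values:
A. LHS = 125, RHS = 35 → fails here (LHS ≠ RHS)
B. LHS = -5, RHS = -5 → holds here (LHS = RHS)
C. LHS = √(5) ≈ 2.236, RHS = √(2) + √(3) ≈ 3.146 → fails here (LHS ≠ RHS)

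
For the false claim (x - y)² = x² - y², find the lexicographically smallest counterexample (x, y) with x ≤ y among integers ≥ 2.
(x, y) = (2, 3)

Substituting (2, 3) into the claim:
LHS = (2 - 3)² = 1
RHS = 2² - 3² = -5

Since LHS ≠ RHS, this pair disproves the claim, and no lexicographically smaller pair (x ≤ y, integers ≥ 2) does.

For instance (3, 5) is also a counterexample (LHS = 4, RHS = -16), but it's lexicographically larger.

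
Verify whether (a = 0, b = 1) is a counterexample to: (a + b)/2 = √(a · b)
Yes

Substituting a = 0, b = 1:
LHS = (0 + 1)/2 = 1/2
RHS = √(0 · 1) = 0

Since LHS ≠ RHS, this pair disproves the claim.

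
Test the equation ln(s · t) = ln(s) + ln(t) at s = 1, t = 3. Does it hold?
Holds

Substituting s = 1, t = 3:

LHS = ln(1 · 3) = ln(3) ≈ 1.099
RHS = ln(1) + ln(3) = ln(3) ≈ 1.099

LHS = RHS, so the equation holds at this point.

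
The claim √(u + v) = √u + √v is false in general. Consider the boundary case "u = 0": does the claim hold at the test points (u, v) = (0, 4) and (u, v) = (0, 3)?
At (0, 4): LHS = 2, RHS = 2 → equal
At (0, 3): LHS = √(3) ≈ 1.732, RHS = √(3) ≈ 1.732 → equal

So the claim does hold at both of these boundary points, even though it is not an identity.

Answer: Yes, holds at both test points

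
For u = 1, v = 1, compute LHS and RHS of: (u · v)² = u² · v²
LHS = (1 · 1)² = 1
RHS = 1² · 1² = 1

LHS = RHS: the two sides agree.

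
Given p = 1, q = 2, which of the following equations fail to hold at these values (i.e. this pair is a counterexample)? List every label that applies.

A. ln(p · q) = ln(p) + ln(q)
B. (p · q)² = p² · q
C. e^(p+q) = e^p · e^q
B

Evaluating each claim at the given values:
A. LHS = ln(2) ≈ 0.6931, RHS = ln(2) ≈ 0.6931 → holds here (LHS = RHS)
B. LHS = 4, RHS = 2 → fails here (LHS ≠ RHS)
C. LHS = e^3 ≈ 20.09, RHS = e^3 ≈ 20.09 → holds here (LHS = RHS)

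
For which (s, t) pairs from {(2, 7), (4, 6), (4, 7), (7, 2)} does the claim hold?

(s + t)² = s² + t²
Testing each pair:
(2, 7): LHS = 81, RHS = 53 → fails
(4, 6): LHS = 100, RHS = 52 → fails
(4, 7): LHS = 121, RHS = 65 → fails
(7, 2): LHS = 81, RHS = 53 → fails

No pair satisfies the claim.

Answer: None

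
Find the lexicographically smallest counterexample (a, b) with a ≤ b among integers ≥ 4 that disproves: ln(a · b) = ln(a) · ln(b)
(a, b) = (4, 4)

Substituting (4, 4) into the claim:
LHS = ln(4 · 4) = ln(16) ≈ 2.773
RHS = ln(4) · ln(4) = ln(4)² ≈ 1.922

Since LHS ≠ RHS, this pair disproves the claim, and no lexicographically smaller pair (a ≤ b, integers ≥ 4) does.

For instance (5, 11) is also a counterexample (LHS = ln(55) ≈ 4.007, RHS = ln(5)·ln(11) ≈ 3.859), but it's lexicographically larger.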